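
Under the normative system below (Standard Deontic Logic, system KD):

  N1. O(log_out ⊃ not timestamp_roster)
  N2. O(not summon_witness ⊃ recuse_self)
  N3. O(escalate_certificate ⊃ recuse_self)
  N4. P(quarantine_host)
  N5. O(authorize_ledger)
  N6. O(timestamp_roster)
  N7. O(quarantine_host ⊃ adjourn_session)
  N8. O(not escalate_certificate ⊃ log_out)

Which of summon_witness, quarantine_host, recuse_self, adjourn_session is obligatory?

recuse_self

Premise 6 gives O(timestamp_roster).
The contrapositive of premise 1 (O(log_out ⊃ not timestamp_roster)) is O(timestamp_roster ⊃ not log_out), and O(timestamp_roster) is already established, so O(not log_out).
Premise 8 is O(not escalate_certificate ⊃ log_out); contrapositively O(not log_out ⊃ escalate_certificate). Since O(not log_out) holds, K gives O(escalate_certificate).
Applying K to premise 3 (O(escalate_certificate ⊃ recuse_self)) and O(escalate_certificate) yields O(recuse_self).
So O(recuse_self) holds — recuse_self is obligatory. None of the other listed options is made obligatory by any chain of premises.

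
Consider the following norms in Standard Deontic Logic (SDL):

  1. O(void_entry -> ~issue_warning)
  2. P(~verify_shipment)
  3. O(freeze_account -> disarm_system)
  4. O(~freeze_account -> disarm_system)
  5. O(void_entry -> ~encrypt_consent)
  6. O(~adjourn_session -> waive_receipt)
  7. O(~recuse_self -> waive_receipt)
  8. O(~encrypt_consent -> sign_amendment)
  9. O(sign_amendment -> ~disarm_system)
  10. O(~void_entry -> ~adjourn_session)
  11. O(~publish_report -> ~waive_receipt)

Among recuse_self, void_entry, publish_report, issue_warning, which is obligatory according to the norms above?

publish_report

Premises 4 and 3 are O(~freeze_account -> disarm_system) and O(freeze_account -> disarm_system); every ideal world satisfies ~freeze_account or freeze_account, so in either case disarm_system holds — hence O(disarm_system).
Premise 9 is O(sign_amendment -> ~disarm_system); contrapositively O(disarm_system -> ~sign_amendment). Since O(disarm_system) holds, K gives O(~sign_amendment).
Premise 8, O(~encrypt_consent -> sign_amendment), contraposes to O(~sign_amendment -> encrypt_consent); with O(~sign_amendment) we get O(encrypt_consent).
Premise 5 is O(void_entry -> ~encrypt_consent); contrapositively O(encrypt_consent -> ~void_entry). Since O(encrypt_consent) holds, K gives O(~void_entry).
From O(~void_entry) and premise 10, O(~void_entry -> ~adjourn_session), we obtain O(~adjourn_session).
Applying K to premise 6 (O(~adjourn_session -> waive_receipt)) and O(~adjourn_session) yields O(waive_receipt).
Premise 11, O(~publish_report -> ~waive_receipt), contraposes to O(waive_receipt -> publish_report); with O(waive_receipt) we get O(publish_report).
So O(publish_report) holds — publish_report is obligatory. None of the other listed options is made obligatory by any chain of premises.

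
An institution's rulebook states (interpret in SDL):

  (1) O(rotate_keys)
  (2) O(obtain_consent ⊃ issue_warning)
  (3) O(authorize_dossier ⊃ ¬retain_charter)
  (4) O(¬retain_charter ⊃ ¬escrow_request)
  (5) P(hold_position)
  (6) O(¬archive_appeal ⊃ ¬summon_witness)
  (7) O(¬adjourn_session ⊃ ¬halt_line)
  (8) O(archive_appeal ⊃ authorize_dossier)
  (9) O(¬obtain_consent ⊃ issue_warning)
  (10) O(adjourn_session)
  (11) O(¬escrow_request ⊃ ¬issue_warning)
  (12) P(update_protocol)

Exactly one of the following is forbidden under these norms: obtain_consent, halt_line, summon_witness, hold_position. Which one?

summon_witness

Premises 2 and 9 cover both cases: O(obtain_consent ⊃ issue_warning) and O(¬obtain_consent ⊃ issue_warning). Since obtain_consent ∨ ¬obtain_consent is a tautology, O(issue_warning) follows.
The contrapositive of premise 11 (O(¬escrow_request ⊃ ¬issue_warning)) is O(issue_warning ⊃ escrow_request), and O(issue_warning) is already established, so O(escrow_request).
Premise 4 is O(¬retain_charter ⊃ ¬escrow_request); contrapositively O(escrow_request ⊃ retain_charter). Since O(escrow_request) holds, K gives O(retain_charter).
Premise 3, O(authorize_dossier ⊃ ¬retain_charter), contraposes to O(retain_charter ⊃ ¬authorize_dossier); with O(retain_charter) we get O(¬authorize_dossier).
Premise 8 is O(archive_appeal ⊃ authorize_dossier); contrapositively O(¬authorize_dossier ⊃ ¬archive_appeal). Since O(¬authorize_dossier) holds, K gives O(¬archive_appeal).
With premise 6, O(¬archive_appeal ⊃ ¬summon_witness), the K-axiom yields O(¬summon_witness).
So O(¬summon_witness) holds, i.e. summon_witness is forbidden. None of the other listed options is forbidden under the premises.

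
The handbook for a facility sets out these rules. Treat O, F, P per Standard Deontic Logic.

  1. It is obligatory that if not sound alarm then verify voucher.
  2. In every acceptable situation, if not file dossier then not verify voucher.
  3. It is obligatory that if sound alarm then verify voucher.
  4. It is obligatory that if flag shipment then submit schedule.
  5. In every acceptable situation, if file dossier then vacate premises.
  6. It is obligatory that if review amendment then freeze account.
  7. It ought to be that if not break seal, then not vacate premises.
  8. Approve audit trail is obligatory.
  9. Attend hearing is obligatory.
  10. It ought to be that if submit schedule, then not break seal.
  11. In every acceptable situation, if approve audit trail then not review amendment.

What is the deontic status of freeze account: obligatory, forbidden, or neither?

Neither

Premise 6 is O(review_amendment → freeze_account), but O(review_amendment) is not derivable from the premises, so it does not yield O(freeze_account).
No premise or chain of K-axiom applications forces O(freeze_account), and none forces O(¬freeze_account). So freeze_account is neither obligatory nor forbidden under these norms.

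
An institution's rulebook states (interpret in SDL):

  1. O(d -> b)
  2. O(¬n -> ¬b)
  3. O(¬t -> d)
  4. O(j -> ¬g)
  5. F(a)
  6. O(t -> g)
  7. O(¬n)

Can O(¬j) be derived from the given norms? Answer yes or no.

Premise 7 gives O(¬n).
From O(¬n) and premise 2, O(¬n -> ¬b), we obtain O(¬b).
Premise 1 is O(d -> b); contrapositively O(¬b -> ¬d). Since O(¬b) holds, K gives O(¬d).
Premise 3 is O(¬t -> d); contrapositively O(¬d -> t). Since O(¬d) holds, K gives O(t).
From O(t) and premise 6, O(t -> g), we obtain O(g).
Premise 4 is O(j -> ¬g); contrapositively O(g -> ¬j). Since O(g) holds, K gives O(¬j).
Premise 5 does not contribute to this derivation.
So O(¬j) follows.

Yes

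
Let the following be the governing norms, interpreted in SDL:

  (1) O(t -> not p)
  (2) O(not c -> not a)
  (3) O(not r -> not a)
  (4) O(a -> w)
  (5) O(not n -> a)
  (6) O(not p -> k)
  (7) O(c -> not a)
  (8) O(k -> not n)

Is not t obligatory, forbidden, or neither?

Premises 7 and 2 cover both cases: O(c -> not a) and O(not c -> not a). Since c ∨ not c is a tautology, O(not a) follows.
The contrapositive of premise 5 (O(not n -> a)) is O(not a -> n), and O(not a) is already established, so O(n).
Premise 8, O(k -> not n), contraposes to O(n -> not k); with O(n) we get O(not k).
Premise 6, O(not p -> k), contraposes to O(not k -> p); with O(not k) we get O(p).
Premise 1 is O(t -> not p); contrapositively O(p -> not t). Since O(p) holds, K gives O(not t).
Premises 3, 4 do not contribute to this derivation.
Hence not t is obligatory.

Obligatory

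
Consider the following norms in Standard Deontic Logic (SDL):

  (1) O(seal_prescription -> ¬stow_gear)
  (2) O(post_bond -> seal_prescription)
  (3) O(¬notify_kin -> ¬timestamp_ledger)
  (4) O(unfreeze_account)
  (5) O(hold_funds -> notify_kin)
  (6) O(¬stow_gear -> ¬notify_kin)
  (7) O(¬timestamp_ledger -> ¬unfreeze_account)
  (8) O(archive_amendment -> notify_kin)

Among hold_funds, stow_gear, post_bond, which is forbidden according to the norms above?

post_bond

From premise 4 we have O(unfreeze_account).
Premise 7 is O(¬timestamp_ledger -> ¬unfreeze_account); contrapositively O(unfreeze_account -> timestamp_ledger). Since O(unfreeze_account) holds, K gives O(timestamp_ledger).
Premise 3 is O(¬notify_kin -> ¬timestamp_ledger); contrapositively O(timestamp_ledger -> notify_kin). Since O(timestamp_ledger) holds, K gives O(notify_kin).
The contrapositive of premise 6 (O(¬stow_gear -> ¬notify_kin)) is O(notify_kin -> stow_gear), and O(notify_kin) is already established, so O(stow_gear).
The contrapositive of premise 1 (O(seal_prescription -> ¬stow_gear)) is O(stow_gear -> ¬seal_prescription), and O(stow_gear) is already established, so O(¬seal_prescription).
The contrapositive of premise 2 (O(post_bond -> seal_prescription)) is O(¬seal_prescription -> ¬post_bond), and O(¬seal_prescription) is already established, so O(¬post_bond).
So O(¬post_bond) holds, i.e. post_bond is forbidden. None of the other listed options is forbidden under the premises.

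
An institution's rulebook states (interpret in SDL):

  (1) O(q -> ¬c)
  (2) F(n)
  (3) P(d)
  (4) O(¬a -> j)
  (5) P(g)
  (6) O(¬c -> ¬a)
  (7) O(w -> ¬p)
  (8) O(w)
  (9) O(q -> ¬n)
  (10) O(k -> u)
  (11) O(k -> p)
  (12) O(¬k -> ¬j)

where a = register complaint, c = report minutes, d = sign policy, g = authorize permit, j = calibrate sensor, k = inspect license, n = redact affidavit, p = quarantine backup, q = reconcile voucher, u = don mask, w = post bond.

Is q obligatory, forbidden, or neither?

Forbidden

From premise 8 we have O(w).
From O(w) and premise 7, O(w -> ¬p), we obtain O(¬p).
Premise 11 is O(k -> p); contrapositively O(¬p -> ¬k). Since O(¬p) holds, K gives O(¬k).
With premise 12, O(¬k -> ¬j), the K-axiom yields O(¬j).
Premise 4 is O(¬a -> j); contrapositively O(¬j -> a). Since O(¬j) holds, K gives O(a).
Premise 6 is O(¬c -> ¬a); contrapositively O(a -> c). Since O(a) holds, K gives O(c).
The contrapositive of premise 1 (O(q -> ¬c)) is O(c -> ¬q), and O(c) is already established, so O(¬q).
Premises 2, 3, 5, 9, 10 do not contribute to this derivation.
Thus O(¬q), which is F(q): q is forbidden.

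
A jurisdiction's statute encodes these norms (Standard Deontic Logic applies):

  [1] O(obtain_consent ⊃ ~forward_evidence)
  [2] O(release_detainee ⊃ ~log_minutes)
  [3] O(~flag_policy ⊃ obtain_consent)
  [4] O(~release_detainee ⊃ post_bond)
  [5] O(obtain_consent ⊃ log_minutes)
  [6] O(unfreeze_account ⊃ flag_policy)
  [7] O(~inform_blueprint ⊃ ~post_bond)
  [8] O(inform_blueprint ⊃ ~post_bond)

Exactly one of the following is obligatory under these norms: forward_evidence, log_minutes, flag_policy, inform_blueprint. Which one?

Premises 8 and 7 are O(inform_blueprint ⊃ ~post_bond) and O(~inform_blueprint ⊃ ~post_bond); every ideal world satisfies inform_blueprint or ~inform_blueprint, so in either case ~post_bond holds — hence O(~post_bond).
The contrapositive of premise 4 (O(~release_detainee ⊃ post_bond)) is O(~post_bond ⊃ release_detainee), and O(~post_bond) is already established, so O(release_detainee).
With premise 2, O(release_detainee ⊃ ~log_minutes), the K-axiom yields O(~log_minutes).
The contrapositive of premise 5 (O(obtain_consent ⊃ log_minutes)) is O(~log_minutes ⊃ ~obtain_consent), and O(~log_minutes) is already established, so O(~obtain_consent).
The contrapositive of premise 3 (O(~flag_policy ⊃ obtain_consent)) is O(~obtain_consent ⊃ flag_policy), and O(~obtain_consent) is already established, so O(flag_policy).
So O(flag_policy) holds — flag_policy is obligatory. None of the other listed options is made obligatory by any chain of premises.

flag_policy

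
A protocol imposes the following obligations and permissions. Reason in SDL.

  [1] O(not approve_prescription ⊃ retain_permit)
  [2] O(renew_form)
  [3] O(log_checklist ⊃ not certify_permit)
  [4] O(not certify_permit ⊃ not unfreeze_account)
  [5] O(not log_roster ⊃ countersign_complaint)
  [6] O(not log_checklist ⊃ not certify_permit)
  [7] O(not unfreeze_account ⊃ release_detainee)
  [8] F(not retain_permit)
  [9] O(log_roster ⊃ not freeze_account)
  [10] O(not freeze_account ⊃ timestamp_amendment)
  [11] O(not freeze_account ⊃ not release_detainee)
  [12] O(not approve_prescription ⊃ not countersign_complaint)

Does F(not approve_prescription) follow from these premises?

Premises 6 and 3 are O(not log_checklist ⊃ not certify_permit) and O(log_checklist ⊃ not certify_permit); every ideal world satisfies not log_checklist or log_checklist, so in either case not certify_permit holds — hence O(not certify_permit).
From O(not certify_permit) and premise 4, O(not certify_permit ⊃ not unfreeze_account), we obtain O(not unfreeze_account).
With premise 7, O(not unfreeze_account ⊃ release_detainee), the K-axiom yields O(release_detainee).
The contrapositive of premise 11 (O(not freeze_account ⊃ not release_detainee)) is O(release_detainee ⊃ freeze_account), and O(release_detainee) is already established, so O(freeze_account).
Premise 9, O(log_roster ⊃ not freeze_account), contraposes to O(freeze_account ⊃ not log_roster); with O(freeze_account) we get O(not log_roster).
Applying K to premise 5 (O(not log_roster ⊃ countersign_complaint)) and O(not log_roster) yields O(countersign_complaint).
Premise 12, O(not approve_prescription ⊃ not countersign_complaint), contraposes to O(countersign_complaint ⊃ approve_prescription); with O(countersign_complaint) we get O(approve_prescription).
Premises 1, 2, 8, 10 do not contribute to this derivation.
So O(approve_prescription) holds, i.e. F(not approve_prescription). The claim follows.

Yes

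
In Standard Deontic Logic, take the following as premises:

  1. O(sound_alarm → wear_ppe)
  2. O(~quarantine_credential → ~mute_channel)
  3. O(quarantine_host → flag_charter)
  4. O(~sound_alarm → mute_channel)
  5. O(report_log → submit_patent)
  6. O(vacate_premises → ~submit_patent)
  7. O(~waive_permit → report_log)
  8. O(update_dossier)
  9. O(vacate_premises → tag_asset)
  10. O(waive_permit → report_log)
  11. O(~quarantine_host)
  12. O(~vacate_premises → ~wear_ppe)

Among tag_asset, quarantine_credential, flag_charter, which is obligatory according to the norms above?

By case analysis on ~waive_permit: premise 7 gives O(~waive_permit → report_log) and premise 10 gives O(waive_permit → report_log), so O(report_log) either way.
Premise 5 is O(report_log → submit_patent); since O(report_log), deontic closure gives O(submit_patent).
The contrapositive of premise 6 (O(vacate_premises → ~submit_patent)) is O(submit_patent → ~vacate_premises), and O(submit_patent) is already established, so O(~vacate_premises).
With premise 12, O(~vacate_premises → ~wear_ppe), the K-axiom yields O(~wear_ppe).
Premise 1 is O(sound_alarm → wear_ppe); contrapositively O(~wear_ppe → ~sound_alarm). Since O(~wear_ppe) holds, K gives O(~sound_alarm).
Premise 4 is O(~sound_alarm → mute_channel); since O(~sound_alarm), deontic closure gives O(mute_channel).
The contrapositive of premise 2 (O(~quarantine_credential → ~mute_channel)) is O(mute_channel → quarantine_credential), and O(mute_channel) is already established, so O(quarantine_credential).
So O(quarantine_credential) holds — quarantine_credential is obligatory. None of the other listed options is made obligatory by any chain of premises.

quarantine_credential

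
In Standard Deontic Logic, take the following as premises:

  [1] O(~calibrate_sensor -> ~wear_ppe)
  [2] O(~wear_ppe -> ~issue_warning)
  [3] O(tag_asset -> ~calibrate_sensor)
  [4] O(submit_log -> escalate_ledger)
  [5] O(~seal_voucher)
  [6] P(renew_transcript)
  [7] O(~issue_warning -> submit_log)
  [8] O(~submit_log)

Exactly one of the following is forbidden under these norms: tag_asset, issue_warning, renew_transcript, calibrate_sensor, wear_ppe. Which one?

Premise 8 states O(~submit_log) outright.
The contrapositive of premise 7 (O(~issue_warning -> submit_log)) is O(~submit_log -> issue_warning), and O(~submit_log) is already established, so O(issue_warning).
Premise 2, O(~wear_ppe -> ~issue_warning), contraposes to O(issue_warning -> wear_ppe); with O(issue_warning) we get O(wear_ppe).
The contrapositive of premise 1 (O(~calibrate_sensor -> ~wear_ppe)) is O(wear_ppe -> calibrate_sensor), and O(wear_ppe) is already established, so O(calibrate_sensor).
The contrapositive of premise 3 (O(tag_asset -> ~calibrate_sensor)) is O(calibrate_sensor -> ~tag_asset), and O(calibrate_sensor) is already established, so O(~tag_asset).
So O(~tag_asset) holds, i.e. tag_asset is forbidden. None of the other listed options is forbidden under the premises.

tag_asset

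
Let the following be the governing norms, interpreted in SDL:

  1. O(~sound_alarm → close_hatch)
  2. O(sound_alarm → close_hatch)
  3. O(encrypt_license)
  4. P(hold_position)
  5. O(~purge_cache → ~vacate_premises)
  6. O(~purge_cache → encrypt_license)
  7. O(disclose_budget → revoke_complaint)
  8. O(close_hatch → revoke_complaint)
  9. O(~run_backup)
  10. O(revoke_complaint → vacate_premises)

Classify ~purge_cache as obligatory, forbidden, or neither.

Forbidden

By case analysis on ~sound_alarm: premise 1 gives O(~sound_alarm → close_hatch) and premise 2 gives O(sound_alarm → close_hatch), so O(close_hatch) either way.
From O(close_hatch) and premise 8, O(close_hatch → revoke_complaint), we obtain O(revoke_complaint).
Premise 10 is O(revoke_complaint → vacate_premises); since O(revoke_complaint), deontic closure gives O(vacate_premises).
The contrapositive of premise 5 (O(~purge_cache → ~vacate_premises)) is O(vacate_premises → purge_cache), and O(vacate_premises) is already established, so O(purge_cache).
Premises 3, 4, 6, 7, 9 do not contribute to this derivation.
Thus O(purge_cache), which is F(~purge_cache): ~purge_cache is forbidden.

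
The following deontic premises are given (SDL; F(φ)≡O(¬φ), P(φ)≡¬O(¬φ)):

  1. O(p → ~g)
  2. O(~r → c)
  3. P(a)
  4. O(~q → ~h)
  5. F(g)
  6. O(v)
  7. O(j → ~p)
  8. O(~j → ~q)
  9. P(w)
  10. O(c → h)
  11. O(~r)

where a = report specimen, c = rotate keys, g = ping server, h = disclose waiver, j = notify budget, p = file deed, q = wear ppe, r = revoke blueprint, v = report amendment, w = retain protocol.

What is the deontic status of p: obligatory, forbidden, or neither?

Premise 11 states O(~r) outright.
From O(~r) and premise 2, O(~r → c), we obtain O(c).
From O(c) and premise 10, O(c → h), we obtain O(h).
The contrapositive of premise 4 (O(~q → ~h)) is O(h → q), and O(h) is already established, so O(q).
The contrapositive of premise 8 (O(~j → ~q)) is O(q → j), and O(q) is already established, so O(j).
Premise 7 is O(j → ~p); since O(j), deontic closure gives O(~p).
Premises 1, 3, 5, 6, 9 do not contribute to this derivation.
Thus O(~p), which is F(p): p is forbidden.

Forbidden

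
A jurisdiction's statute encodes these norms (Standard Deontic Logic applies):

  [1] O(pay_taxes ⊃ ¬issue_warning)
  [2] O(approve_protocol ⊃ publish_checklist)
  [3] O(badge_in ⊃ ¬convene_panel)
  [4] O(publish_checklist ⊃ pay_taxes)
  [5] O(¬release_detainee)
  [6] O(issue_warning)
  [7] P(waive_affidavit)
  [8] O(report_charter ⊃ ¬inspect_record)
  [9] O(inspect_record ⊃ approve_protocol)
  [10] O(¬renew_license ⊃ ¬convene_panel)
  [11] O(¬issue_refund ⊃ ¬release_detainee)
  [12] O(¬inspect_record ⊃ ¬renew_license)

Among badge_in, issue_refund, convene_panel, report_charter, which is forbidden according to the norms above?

convene_panel

Premise 6 states O(issue_warning) outright.
The contrapositive of premise 1 (O(pay_taxes ⊃ ¬issue_warning)) is O(issue_warning ⊃ ¬pay_taxes), and O(issue_warning) is already established, so O(¬pay_taxes).
Premise 4 is O(publish_checklist ⊃ pay_taxes); contrapositively O(¬pay_taxes ⊃ ¬publish_checklist). Since O(¬pay_taxes) holds, K gives O(¬publish_checklist).
Premise 2 is O(approve_protocol ⊃ publish_checklist); contrapositively O(¬publish_checklist ⊃ ¬approve_protocol). Since O(¬publish_checklist) holds, K gives O(¬approve_protocol).
The contrapositive of premise 9 (O(inspect_record ⊃ approve_protocol)) is O(¬approve_protocol ⊃ ¬inspect_record), and O(¬approve_protocol) is already established, so O(¬inspect_record).
Applying K to premise 12 (O(¬inspect_record ⊃ ¬renew_license)) and O(¬inspect_record) yields O(¬renew_license).
Applying K to premise 10 (O(¬renew_license ⊃ ¬convene_panel)) and O(¬renew_license) yields O(¬convene_panel).
So O(¬convene_panel) holds, i.e. convene_panel is forbidden. None of the other listed options is forbidden under the premises.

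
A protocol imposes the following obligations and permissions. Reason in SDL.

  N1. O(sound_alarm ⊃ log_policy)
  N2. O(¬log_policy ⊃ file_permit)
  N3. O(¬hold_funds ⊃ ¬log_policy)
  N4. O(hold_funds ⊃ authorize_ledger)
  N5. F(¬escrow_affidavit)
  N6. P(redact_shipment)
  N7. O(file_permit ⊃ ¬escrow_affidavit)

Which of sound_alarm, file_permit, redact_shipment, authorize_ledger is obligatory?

authorize_ledger

Premise 5 is F(¬escrow_affidavit), i.e. O(escrow_affidavit).
The contrapositive of premise 7 (O(file_permit ⊃ ¬escrow_affidavit)) is O(escrow_affidavit ⊃ ¬file_permit), and O(escrow_affidavit) is already established, so O(¬file_permit).
The contrapositive of premise 2 (O(¬log_policy ⊃ file_permit)) is O(¬file_permit ⊃ log_policy), and O(¬file_permit) is already established, so O(log_policy).
The contrapositive of premise 3 (O(¬hold_funds ⊃ ¬log_policy)) is O(log_policy ⊃ hold_funds), and O(log_policy) is already established, so O(hold_funds).
With premise 4, O(hold_funds ⊃ authorize_ledger), the K-axiom yields O(authorize_ledger).
So O(authorize_ledger) holds — authorize_ledger is obligatory. None of the other listed options is made obligatory by any chain of premises.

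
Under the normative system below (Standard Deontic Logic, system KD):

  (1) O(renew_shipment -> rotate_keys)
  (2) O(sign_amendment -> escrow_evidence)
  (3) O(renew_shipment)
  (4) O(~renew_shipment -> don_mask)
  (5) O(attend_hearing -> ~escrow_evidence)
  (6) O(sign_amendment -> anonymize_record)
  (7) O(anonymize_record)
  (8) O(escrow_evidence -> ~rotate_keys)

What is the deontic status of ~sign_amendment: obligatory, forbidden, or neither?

Premise 3 states O(renew_shipment) outright.
Applying K to premise 1 (O(renew_shipment -> rotate_keys)) and O(renew_shipment) yields O(rotate_keys).
The contrapositive of premise 8 (O(escrow_evidence -> ~rotate_keys)) is O(rotate_keys -> ~escrow_evidence), and O(rotate_keys) is already established, so O(~escrow_evidence).
The contrapositive of premise 2 (O(sign_amendment -> escrow_evidence)) is O(~escrow_evidence -> ~sign_amendment), and O(~escrow_evidence) is already established, so O(~sign_amendment).
Premises 4, 5, 6, 7 do not contribute to this derivation.
Hence ~sign_amendment is obligatory.

Obligatory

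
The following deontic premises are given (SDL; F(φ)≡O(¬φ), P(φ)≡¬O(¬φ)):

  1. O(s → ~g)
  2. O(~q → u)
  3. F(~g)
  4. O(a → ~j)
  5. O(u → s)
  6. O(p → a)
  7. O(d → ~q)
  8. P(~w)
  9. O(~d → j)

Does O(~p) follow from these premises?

F(~g) at premise 3 means O(g).
The contrapositive of premise 1 (O(s → ~g)) is O(g → ~s), and O(g) is already established, so O(~s).
The contrapositive of premise 5 (O(u → s)) is O(~s → ~u), and O(~s) is already established, so O(~u).
The contrapositive of premise 2 (O(~q → u)) is O(~u → q), and O(~u) is already established, so O(q).
Premise 7 is O(d → ~q); contrapositively O(q → ~d). Since O(q) holds, K gives O(~d).
From O(~d) and premise 9, O(~d → j), we obtain O(j).
The contrapositive of premise 4 (O(a → ~j)) is O(j → ~a), and O(j) is already established, so O(~a).
The contrapositive of premise 6 (O(p → a)) is O(~a → ~p), and O(~a) is already established, so O(~p).
Premise 8 does not contribute to this derivation.
So O(~p) follows.

Yes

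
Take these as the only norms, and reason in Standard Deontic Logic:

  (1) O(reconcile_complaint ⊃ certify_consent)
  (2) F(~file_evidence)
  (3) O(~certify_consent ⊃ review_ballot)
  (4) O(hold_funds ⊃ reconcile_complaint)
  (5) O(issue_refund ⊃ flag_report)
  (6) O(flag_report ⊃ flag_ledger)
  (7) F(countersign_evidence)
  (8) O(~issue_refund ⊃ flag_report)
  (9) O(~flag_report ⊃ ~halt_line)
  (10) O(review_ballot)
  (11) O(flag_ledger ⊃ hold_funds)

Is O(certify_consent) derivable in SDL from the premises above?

By case analysis on ~issue_refund: premise 8 gives O(~issue_refund ⊃ flag_report) and premise 5 gives O(issue_refund ⊃ flag_report), so O(flag_report) either way.
Premise 6 is O(flag_report ⊃ flag_ledger); since O(flag_report), deontic closure gives O(flag_ledger).
Applying K to premise 11 (O(flag_ledger ⊃ hold_funds)) and O(flag_ledger) yields O(hold_funds).
Applying K to premise 4 (O(hold_funds ⊃ reconcile_complaint)) and O(hold_funds) yields O(reconcile_complaint).
From O(reconcile_complaint) and premise 1, O(reconcile_complaint ⊃ certify_consent), we obtain O(certify_consent).
Premises 2, 3, 7, 9, 10 do not contribute to this derivation.
So O(certify_consent) follows.

Yes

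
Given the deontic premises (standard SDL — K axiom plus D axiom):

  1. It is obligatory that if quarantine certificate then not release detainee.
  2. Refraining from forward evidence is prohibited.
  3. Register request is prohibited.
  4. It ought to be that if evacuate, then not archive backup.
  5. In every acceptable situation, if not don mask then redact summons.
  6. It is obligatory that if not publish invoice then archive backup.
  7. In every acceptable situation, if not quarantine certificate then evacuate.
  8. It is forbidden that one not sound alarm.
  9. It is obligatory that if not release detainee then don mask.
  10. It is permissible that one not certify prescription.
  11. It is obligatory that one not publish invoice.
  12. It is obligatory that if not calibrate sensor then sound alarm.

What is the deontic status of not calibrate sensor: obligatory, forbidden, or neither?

Neither

Premise 12 is O(¬calibrate_sensor → sound_alarm); even if O(sound_alarm) held, inferring O(¬calibrate_sensor) would be affirming the consequent — invalid.
No premise or chain of K-axiom applications forces O(¬calibrate_sensor), and none forces O(calibrate_sensor). So ¬calibrate_sensor is neither obligatory nor forbidden under these norms.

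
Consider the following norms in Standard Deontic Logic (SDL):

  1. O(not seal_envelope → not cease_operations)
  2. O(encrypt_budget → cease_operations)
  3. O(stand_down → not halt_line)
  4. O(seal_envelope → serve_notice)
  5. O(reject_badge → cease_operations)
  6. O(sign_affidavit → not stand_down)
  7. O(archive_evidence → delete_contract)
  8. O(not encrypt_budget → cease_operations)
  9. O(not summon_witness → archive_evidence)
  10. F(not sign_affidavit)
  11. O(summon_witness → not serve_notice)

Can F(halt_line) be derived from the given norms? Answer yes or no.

Premise 3 is O(stand_down → not halt_line), but O(stand_down) is not derivable from the premises, so it does not yield O(not halt_line).
No other premise forces O(not halt_line). An ideal world satisfying every premise can still have halt_line true, so F(halt_line) is not derivable.

No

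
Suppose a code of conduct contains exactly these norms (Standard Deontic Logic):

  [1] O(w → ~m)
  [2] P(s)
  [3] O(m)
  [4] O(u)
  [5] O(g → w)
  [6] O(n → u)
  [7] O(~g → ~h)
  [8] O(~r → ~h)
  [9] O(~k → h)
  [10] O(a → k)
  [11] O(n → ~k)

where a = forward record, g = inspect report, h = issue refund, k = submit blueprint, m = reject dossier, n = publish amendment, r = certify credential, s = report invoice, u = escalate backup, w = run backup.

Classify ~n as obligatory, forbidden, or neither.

Obligatory

Premise 3 states O(m) outright.
The contrapositive of premise 1 (O(w → ~m)) is O(m → ~w), and O(m) is already established, so O(~w).
Premise 5, O(g → w), contraposes to O(~w → ~g); with O(~w) we get O(~g).
From O(~g) and premise 7, O(~g → ~h), we obtain O(~h).
Premise 9, O(~k → h), contraposes to O(~h → k); with O(~h) we get O(k).
Premise 11, O(n → ~k), contraposes to O(k → ~n); with O(k) we get O(~n).
Premises 2, 4, 6, 8, 10 do not contribute to this derivation.
Hence ~n is obligatory.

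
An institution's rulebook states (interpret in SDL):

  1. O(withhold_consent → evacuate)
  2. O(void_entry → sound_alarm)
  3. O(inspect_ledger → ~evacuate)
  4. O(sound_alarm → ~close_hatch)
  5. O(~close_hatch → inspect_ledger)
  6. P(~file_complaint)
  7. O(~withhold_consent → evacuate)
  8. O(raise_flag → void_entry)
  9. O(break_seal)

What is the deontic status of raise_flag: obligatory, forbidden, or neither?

Forbidden

Premises 1 and 7 are O(withhold_consent → evacuate) and O(~withhold_consent → evacuate); every ideal world satisfies withhold_consent or ~withhold_consent, so in either case evacuate holds — hence O(evacuate).
The contrapositive of premise 3 (O(inspect_ledger → ~evacuate)) is O(evacuate → ~inspect_ledger), and O(evacuate) is already established, so O(~inspect_ledger).
Premise 5 is O(~close_hatch → inspect_ledger); contrapositively O(~inspect_ledger → close_hatch). Since O(~inspect_ledger) holds, K gives O(close_hatch).
The contrapositive of premise 4 (O(sound_alarm → ~close_hatch)) is O(close_hatch → ~sound_alarm), and O(close_hatch) is already established, so O(~sound_alarm).
Premise 2, O(void_entry → sound_alarm), contraposes to O(~sound_alarm → ~void_entry); with O(~sound_alarm) we get O(~void_entry).
Premise 8 is O(raise_flag → void_entry); contrapositively O(~void_entry → ~raise_flag). Since O(~void_entry) holds, K gives O(~raise_flag).
Premises 6, 9 do not contribute to this derivation.
Thus O(~raise_flag), which is F(raise_flag): raise_flag is forbidden.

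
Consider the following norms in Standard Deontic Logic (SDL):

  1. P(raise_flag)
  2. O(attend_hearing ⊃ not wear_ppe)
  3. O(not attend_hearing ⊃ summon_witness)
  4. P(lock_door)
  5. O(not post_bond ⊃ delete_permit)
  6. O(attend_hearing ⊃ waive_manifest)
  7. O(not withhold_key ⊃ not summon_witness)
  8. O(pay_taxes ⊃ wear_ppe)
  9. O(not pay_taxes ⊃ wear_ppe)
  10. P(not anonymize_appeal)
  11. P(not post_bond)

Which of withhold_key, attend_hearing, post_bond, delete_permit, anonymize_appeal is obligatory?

Premises 9 and 8 cover both cases: O(not pay_taxes ⊃ wear_ppe) and O(pay_taxes ⊃ wear_ppe). Since not pay_taxes ∨ pay_taxes is a tautology, O(wear_ppe) follows.
The contrapositive of premise 2 (O(attend_hearing ⊃ not wear_ppe)) is O(wear_ppe ⊃ not attend_hearing), and O(wear_ppe) is already established, so O(not attend_hearing).
Premise 3 is O(not attend_hearing ⊃ summon_witness); since O(not attend_hearing), deontic closure gives O(summon_witness).
The contrapositive of premise 7 (O(not withhold_key ⊃ not summon_witness)) is O(summon_witness ⊃ withhold_key), and O(summon_witness) is already established, so O(withhold_key).
So O(withhold_key) holds — withhold_key is obligatory. None of the other listed options is made obligatory by any chain of premises.

withhold_key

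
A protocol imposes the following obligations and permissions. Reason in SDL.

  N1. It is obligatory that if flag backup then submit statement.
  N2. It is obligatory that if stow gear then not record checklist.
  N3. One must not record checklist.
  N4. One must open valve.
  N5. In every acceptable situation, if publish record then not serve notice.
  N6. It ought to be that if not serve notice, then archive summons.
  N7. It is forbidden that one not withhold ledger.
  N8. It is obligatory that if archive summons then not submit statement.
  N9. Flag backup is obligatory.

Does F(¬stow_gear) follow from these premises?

No

Premise 2 is O(stow_gear → ¬record_checklist); even if O(¬record_checklist) held, inferring O(stow_gear) would be affirming the consequent — invalid.
No other premise forces O(stow_gear). An ideal world satisfying every premise can still have ¬stow_gear true, so F(¬stow_gear) is not derivable.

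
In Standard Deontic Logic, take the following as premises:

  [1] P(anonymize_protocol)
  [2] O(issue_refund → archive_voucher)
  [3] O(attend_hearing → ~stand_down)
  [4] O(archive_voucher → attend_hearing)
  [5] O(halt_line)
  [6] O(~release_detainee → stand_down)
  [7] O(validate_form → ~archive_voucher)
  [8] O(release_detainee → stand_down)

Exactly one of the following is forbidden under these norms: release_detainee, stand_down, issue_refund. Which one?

issue_refund

By case analysis on ~release_detainee: premise 6 gives O(~release_detainee → stand_down) and premise 8 gives O(release_detainee → stand_down), so O(stand_down) either way.
The contrapositive of premise 3 (O(attend_hearing → ~stand_down)) is O(stand_down → ~attend_hearing), and O(stand_down) is already established, so O(~attend_hearing).
Premise 4 is O(archive_voucher → attend_hearing); contrapositively O(~attend_hearing → ~archive_voucher). Since O(~attend_hearing) holds, K gives O(~archive_voucher).
The contrapositive of premise 2 (O(issue_refund → archive_voucher)) is O(~archive_voucher → ~issue_refund), and O(~archive_voucher) is already established, so O(~issue_refund).
So O(~issue_refund) holds, i.e. issue_refund is forbidden. None of the other listed options is forbidden under the premises.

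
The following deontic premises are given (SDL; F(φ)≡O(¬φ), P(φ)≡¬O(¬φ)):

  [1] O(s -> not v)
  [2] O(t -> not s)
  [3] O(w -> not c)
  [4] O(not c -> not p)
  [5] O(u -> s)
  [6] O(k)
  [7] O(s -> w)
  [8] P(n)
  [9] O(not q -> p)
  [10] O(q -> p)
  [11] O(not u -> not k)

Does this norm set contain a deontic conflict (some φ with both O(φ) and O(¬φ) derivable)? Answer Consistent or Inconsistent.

By case analysis on q: premise 10 gives O(q -> p) and premise 9 gives O(not q -> p), so O(p) either way.
Premise 4, O(not c -> not p), contraposes to O(p -> c); with O(p) we get O(c).
Premise 3, O(w -> not c), contraposes to O(c -> not w); with O(c) we get O(not w).
The contrapositive of premise 7 (O(s -> w)) is O(not w -> not s), and O(not w) is already established, so O(not s).
Premise 5, O(u -> s), contraposes to O(not s -> not u); with O(not s) we get O(not u).
With premise 11, O(not u -> not k), the K-axiom yields O(not k).
But premise 6 directly asserts O(k).
We now have both O(not k) and O(k) — k is simultaneously obligatory and forbidden, violating the D-axiom.

Inconsistent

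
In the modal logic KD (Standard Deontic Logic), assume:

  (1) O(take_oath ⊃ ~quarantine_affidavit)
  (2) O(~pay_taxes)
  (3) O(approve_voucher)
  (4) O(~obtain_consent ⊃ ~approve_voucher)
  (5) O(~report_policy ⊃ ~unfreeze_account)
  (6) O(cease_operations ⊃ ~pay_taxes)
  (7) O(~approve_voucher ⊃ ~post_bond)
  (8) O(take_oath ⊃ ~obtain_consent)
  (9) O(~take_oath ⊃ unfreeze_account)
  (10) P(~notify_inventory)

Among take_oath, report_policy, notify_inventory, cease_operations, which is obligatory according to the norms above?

report_policy

Premise 3 states O(approve_voucher) outright.
The contrapositive of premise 4 (O(~obtain_consent ⊃ ~approve_voucher)) is O(approve_voucher ⊃ obtain_consent), and O(approve_voucher) is already established, so O(obtain_consent).
The contrapositive of premise 8 (O(take_oath ⊃ ~obtain_consent)) is O(obtain_consent ⊃ ~take_oath), and O(obtain_consent) is already established, so O(~take_oath).
Applying K to premise 9 (O(~take_oath ⊃ unfreeze_account)) and O(~take_oath) yields O(unfreeze_account).
Premise 5, O(~report_policy ⊃ ~unfreeze_account), contraposes to O(unfreeze_account ⊃ report_policy); with O(unfreeze_account) we get O(report_policy).
So O(report_policy) holds — report_policy is obligatory. None of the other listed options is made obligatory by any chain of premises.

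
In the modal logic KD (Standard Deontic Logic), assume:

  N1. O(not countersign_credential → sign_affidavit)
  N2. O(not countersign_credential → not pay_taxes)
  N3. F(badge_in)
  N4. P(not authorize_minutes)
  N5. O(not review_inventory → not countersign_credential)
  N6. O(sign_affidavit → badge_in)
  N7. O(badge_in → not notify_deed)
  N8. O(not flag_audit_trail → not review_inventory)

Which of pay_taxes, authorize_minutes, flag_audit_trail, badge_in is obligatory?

flag_audit_trail

Premise 3 is F(badge_in), i.e. O(not badge_in).
Premise 6 is O(sign_affidavit → badge_in); contrapositively O(not badge_in → not sign_affidavit). Since O(not badge_in) holds, K gives O(not sign_affidavit).
Premise 1 is O(not countersign_credential → sign_affidavit); contrapositively O(not sign_affidavit → countersign_credential). Since O(not sign_affidavit) holds, K gives O(countersign_credential).
The contrapositive of premise 5 (O(not review_inventory → not countersign_credential)) is O(countersign_credential → review_inventory), and O(countersign_credential) is already established, so O(review_inventory).
Premise 8, O(not flag_audit_trail → not review_inventory), contraposes to O(review_inventory → flag_audit_trail); with O(review_inventory) we get O(flag_audit_trail).
So O(flag_audit_trail) holds — flag_audit_trail is obligatory. None of the other listed options is made obligatory by any chain of premises.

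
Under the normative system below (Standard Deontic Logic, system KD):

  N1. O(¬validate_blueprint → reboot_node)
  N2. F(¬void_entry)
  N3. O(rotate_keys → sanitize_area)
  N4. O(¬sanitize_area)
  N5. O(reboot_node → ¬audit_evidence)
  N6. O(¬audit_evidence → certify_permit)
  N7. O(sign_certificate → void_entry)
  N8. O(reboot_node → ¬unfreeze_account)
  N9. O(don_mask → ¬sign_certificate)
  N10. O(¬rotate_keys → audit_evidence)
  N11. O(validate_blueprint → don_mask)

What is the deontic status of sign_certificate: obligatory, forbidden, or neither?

Premise 4 states O(¬sanitize_area) outright.
The contrapositive of premise 3 (O(rotate_keys → sanitize_area)) is O(¬sanitize_area → ¬rotate_keys), and O(¬sanitize_area) is already established, so O(¬rotate_keys).
Premise 10 is O(¬rotate_keys → audit_evidence); since O(¬rotate_keys), deontic closure gives O(audit_evidence).
Premise 5 is O(reboot_node → ¬audit_evidence); contrapositively O(audit_evidence → ¬reboot_node). Since O(audit_evidence) holds, K gives O(¬reboot_node).
Premise 1 is O(¬validate_blueprint → reboot_node); contrapositively O(¬reboot_node → validate_blueprint). Since O(¬reboot_node) holds, K gives O(validate_blueprint).
Applying K to premise 11 (O(validate_blueprint → don_mask)) and O(validate_blueprint) yields O(don_mask).
Premise 9 is O(don_mask → ¬sign_certificate); since O(don_mask), deontic closure gives O(¬sign_certificate).
Premises 2, 6, 7, 8 do not contribute to this derivation.
Thus O(¬sign_certificate), which is F(sign_certificate): sign_certificate is forbidden.

Forbidden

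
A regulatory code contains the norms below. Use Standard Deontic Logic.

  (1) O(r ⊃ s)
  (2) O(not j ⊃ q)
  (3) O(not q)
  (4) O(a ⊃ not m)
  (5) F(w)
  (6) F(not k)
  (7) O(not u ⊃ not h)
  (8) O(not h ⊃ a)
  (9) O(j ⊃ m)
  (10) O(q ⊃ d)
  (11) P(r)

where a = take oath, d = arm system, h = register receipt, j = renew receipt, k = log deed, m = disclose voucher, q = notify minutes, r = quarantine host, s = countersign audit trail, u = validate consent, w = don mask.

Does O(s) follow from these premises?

No

Premise 1 is O(r ⊃ s), but O(r) is not derivable from the premises (the permission P(r) asserts only not O(not r), not O(r)), so it does not yield O(s).
No other premise forces O(s). An ideal world satisfying every premise can still have s false, so O(s) is not derivable.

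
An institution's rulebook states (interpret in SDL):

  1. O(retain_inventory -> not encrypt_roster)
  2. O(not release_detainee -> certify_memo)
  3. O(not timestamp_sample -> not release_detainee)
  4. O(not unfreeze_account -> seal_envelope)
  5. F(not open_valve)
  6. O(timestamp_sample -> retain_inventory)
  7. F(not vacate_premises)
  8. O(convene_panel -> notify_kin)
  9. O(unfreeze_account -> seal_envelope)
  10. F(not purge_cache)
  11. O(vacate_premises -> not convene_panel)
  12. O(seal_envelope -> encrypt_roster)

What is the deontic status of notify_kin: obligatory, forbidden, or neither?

Neither

Premise 8 is O(convene_panel -> notify_kin), but O(convene_panel) is not derivable from the premises, so it does not yield O(notify_kin).
No premise or chain of K-axiom applications forces O(notify_kin), and none forces O(not notify_kin). So notify_kin is neither obligatory nor forbidden under these norms.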